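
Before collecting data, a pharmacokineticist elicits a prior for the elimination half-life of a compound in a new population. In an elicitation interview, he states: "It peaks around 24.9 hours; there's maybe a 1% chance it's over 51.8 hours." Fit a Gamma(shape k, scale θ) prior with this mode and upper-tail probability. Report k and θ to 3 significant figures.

Gamma(k,θ) with k>1 has mode (k−1)θ, so θ = 24.9/(k−1).
Need P(X < 51.8) = 0.99 with θ tied to k this way. Start at k = 2, θ = 24.9: P(X<51.8) ≈ 0.615.
Too low — raise k to concentrate. Iterating converges to k ≈ 10.1.
Then θ = 24.9/(10.1−1) ≈ 2.74.

k ≈ 10.1, θ ≈ 2.74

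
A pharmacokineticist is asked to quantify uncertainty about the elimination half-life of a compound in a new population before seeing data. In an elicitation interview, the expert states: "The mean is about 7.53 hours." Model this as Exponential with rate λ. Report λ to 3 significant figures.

Exponential mean = 1/λ, so λ = 1/7.53 = 0.133.

λ ≈ 0.133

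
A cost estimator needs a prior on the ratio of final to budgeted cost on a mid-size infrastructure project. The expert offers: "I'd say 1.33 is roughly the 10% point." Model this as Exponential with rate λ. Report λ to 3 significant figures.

λ ≈ 0.0792

P(T < 1.33) = 1 − e^(−λ·1.33) = 0.1, so λ = −ln(1−0.1)/1.33 = −ln(0.9)/1.33 = 0.0792.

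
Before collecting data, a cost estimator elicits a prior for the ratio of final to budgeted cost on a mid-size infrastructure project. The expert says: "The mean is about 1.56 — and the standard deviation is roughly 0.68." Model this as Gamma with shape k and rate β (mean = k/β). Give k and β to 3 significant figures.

k ≈ 5.26, β ≈ 3.37

For Gamma(k, rate β): mean = k/β, variance = k/β², so CV = 1/√k.
CV = SD/mean = 0.68/1.56 = 0.4359, hence k = 1/CV² = 5.26.
Then β = k/mean = 5.26/1.56 = 3.37.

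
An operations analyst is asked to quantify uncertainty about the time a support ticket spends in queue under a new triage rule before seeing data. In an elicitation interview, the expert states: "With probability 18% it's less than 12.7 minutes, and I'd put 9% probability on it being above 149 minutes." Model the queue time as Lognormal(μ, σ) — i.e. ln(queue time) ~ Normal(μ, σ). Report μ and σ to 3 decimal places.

μ ≈ 3.541, σ ≈ 1.091

If T ~ Lognormal(μ,σ) then ln T ~ Normal(μ,σ), so the p-quantile of ln T is μ + z_p·σ.
ln(12.7) = 2.542 and ln(149) = 5.004; z_{0.18} = -0.9154, z_{0.91} = 1.341.
σ = (5.004 − 2.542)/(1.341 − (-0.9154)) = 1.091.
μ = 2.542 − (-0.9154)·1.091 = 3.541.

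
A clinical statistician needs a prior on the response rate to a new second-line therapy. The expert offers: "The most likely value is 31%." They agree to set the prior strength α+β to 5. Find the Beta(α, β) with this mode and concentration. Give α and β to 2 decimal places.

For α,β > 1 the Beta mode is (α−1)/(α+β−2). With α+β = 5, the mode is (α−1)/3.
Set (α−1)/3 = 0.31 → α = 1 + 0.31·3 = 1.93.
β = 5 − α = 3.07.

α = 1.93, β = 3.07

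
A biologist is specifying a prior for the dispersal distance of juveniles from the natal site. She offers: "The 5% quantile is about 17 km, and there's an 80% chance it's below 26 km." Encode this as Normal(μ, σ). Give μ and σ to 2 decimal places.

The p-quantile of Normal(μ,σ) is μ + z_p·σ, with z_{0.05} = -1.645 and z_{0.8} = 0.8416.
Eliminate σ: μ = (z₂·x₁ − z₁·x₂)/(z₂ − z₁) = (0.8416·17 − (-1.645)·26)/2.486 = 22.95.
Then σ = (x₂ − x₁)/(z₂ − z₁) = (26 − 17)/2.486 = 3.62.

μ = 22.95, σ = 3.62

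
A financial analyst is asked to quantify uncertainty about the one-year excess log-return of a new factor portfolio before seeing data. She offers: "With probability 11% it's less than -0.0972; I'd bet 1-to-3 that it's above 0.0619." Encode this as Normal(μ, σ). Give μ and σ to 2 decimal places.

μ = 0.01, σ = 0.08

For Normal(μ,σ), the p-quantile is μ + z_p·σ. Here z_{0.11} = -1.227, z_{0.75} = 0.6745.
So -0.0972 = μ − 1.227σ and 0.0619 = μ + 0.6745σ.
Subtracting: σ = (0.0619 − -0.0972)/(0.6745 − (-1.227)) = 0.08.
Then μ = -0.0972 − (-1.227)·0.08 = 0.01.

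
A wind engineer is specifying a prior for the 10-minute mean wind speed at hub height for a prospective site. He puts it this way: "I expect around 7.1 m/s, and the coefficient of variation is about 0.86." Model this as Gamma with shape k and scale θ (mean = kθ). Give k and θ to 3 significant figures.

k ≈ 1.35, θ ≈ 5.25

For Gamma(k, scale θ): mean = kθ, variance = kθ², so CV = 1/√k.
CV = 0.86, hence k = 1/CV² = 1.35.
Then θ = mean/k = 7.1/1.35 = 5.25.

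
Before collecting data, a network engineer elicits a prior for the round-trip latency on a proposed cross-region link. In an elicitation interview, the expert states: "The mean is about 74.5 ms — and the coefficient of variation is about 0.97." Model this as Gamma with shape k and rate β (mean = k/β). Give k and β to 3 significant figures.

k ≈ 1.06, β ≈ 0.0143

For Gamma(k, rate β): mean = k/β, variance = k/β², so CV = 1/√k.
CV = 0.97, hence k = 1/CV² = 1.06.
Then β = k/mean = 1.06/74.5 = 0.0143.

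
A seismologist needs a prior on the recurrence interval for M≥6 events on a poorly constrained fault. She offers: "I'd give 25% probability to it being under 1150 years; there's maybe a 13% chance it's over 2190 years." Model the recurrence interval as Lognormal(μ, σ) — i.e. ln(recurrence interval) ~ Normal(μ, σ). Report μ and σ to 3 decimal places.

μ ≈ 7.289, σ ≈ 0.358

If T ~ Lognormal(μ,σ) then ln T ~ Normal(μ,σ), so the p-quantile of ln T is μ + z_p·σ.
ln(1150) = 7.048 and ln(2190) = 7.692; z_{0.25} = -0.6745, z_{0.87} = 1.126.
σ = (7.692 − 7.048)/(1.126 − (-0.6745)) = 0.358.
μ = 7.048 − (-0.6745)·0.358 = 7.289.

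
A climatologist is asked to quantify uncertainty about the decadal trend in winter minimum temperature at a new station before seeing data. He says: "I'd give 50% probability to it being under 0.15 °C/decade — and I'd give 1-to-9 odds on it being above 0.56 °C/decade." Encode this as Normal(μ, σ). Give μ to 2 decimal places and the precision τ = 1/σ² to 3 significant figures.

For Normal(μ,σ), the p-quantile is μ + z_p·σ. Here z_{0.5} = 0, z_{0.9} = 1.282.
So 0.15 = μ + 0σ and 0.56 = μ + 1.282σ.
Subtracting: σ = (0.56 − 0.15)/(1.282 − (0)) = 0.32.
Then μ = 0.15 − (0)·0.32 = 0.15.
Precision τ = 1/σ² = 1/0.3199² = 9.77.

μ = 0.15, τ = 9.77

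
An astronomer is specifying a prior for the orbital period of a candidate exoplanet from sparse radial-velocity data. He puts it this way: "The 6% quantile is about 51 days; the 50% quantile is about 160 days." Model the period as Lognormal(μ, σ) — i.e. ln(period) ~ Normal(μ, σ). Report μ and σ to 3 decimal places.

If T ~ Lognormal(μ,σ) then ln T ~ Normal(μ,σ), so the p-quantile of ln T is μ + z_p·σ.
ln(51) = 3.932 and ln(160) = 5.075; z_{0.06} = -1.555, z_{0.5} = 0.
σ = (5.075 − 3.932)/(0 − (-1.555)) = 0.735.
μ = 3.932 − (-1.555)·0.735 = 5.075.

μ ≈ 5.075, σ ≈ 0.735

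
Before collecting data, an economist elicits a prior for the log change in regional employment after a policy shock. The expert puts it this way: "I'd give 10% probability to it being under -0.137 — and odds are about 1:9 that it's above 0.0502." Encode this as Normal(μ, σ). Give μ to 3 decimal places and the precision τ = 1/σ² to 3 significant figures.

μ = -0.043, τ = 187

For Normal(μ,σ), the p-quantile is μ + z_p·σ. Here z_{0.1} = -1.282, z_{0.9} = 1.282.
So -0.137 = μ − 1.282σ and 0.0502 = μ + 1.282σ.
Subtracting: σ = (0.0502 − -0.137)/(1.282 − (-1.282)) = 0.073.
Then μ = -0.137 − (-1.282)·0.073 = -0.043.
Precision τ = 1/σ² = 1/0.07304² = 187.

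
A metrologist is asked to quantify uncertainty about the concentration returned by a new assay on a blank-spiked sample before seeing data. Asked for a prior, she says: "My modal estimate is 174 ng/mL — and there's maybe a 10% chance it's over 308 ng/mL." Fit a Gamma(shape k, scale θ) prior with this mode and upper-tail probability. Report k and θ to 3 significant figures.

Gamma(k,θ) with k>1 has mode (k−1)θ, so θ = 174/(k−1).
Need P(X < 308) = 0.9 with θ tied to k this way. Start at k = 2, θ = 174: P(X<308) ≈ 0.528.
Too low — raise k to concentrate. Iterating converges to k ≈ 6.83.
Then θ = 174/(6.83−1) ≈ 29.8.

k ≈ 6.83, θ ≈ 29.8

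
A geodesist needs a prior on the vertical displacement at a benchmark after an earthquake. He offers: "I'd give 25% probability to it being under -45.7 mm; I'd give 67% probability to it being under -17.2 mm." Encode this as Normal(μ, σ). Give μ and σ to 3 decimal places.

μ = -28.450, σ = 25.574

The p-quantile of Normal(μ,σ) is μ + z_p·σ, with z_{0.25} = -0.6745 and z_{0.67} = 0.4399.
Eliminate σ: μ = (z₂·x₁ − z₁·x₂)/(z₂ − z₁) = (0.4399·-45.7 − (-0.6745)·-17.2)/1.114 = -28.450.
Then σ = (x₂ − x₁)/(z₂ − z₁) = (-17.2 − -45.7)/1.114 = 25.574.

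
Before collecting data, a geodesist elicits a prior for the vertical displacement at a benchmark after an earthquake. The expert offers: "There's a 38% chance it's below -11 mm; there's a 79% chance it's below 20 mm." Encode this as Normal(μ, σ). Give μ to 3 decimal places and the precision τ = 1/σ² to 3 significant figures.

μ = -2.483, τ = 0.00129

For Normal(μ,σ), the p-quantile is μ + z_p·σ. Here z_{0.38} = -0.3055, z_{0.79} = 0.8064.
So -11 = μ − 0.3055σ and 20 = μ + 0.8064σ.
Subtracting: σ = (20 − -11)/(0.8064 − (-0.3055)) = 27.880.
Then μ = -11 − (-0.3055)·27.880 = -2.483.
Precision τ = 1/σ² = 1/27.88² = 0.00129.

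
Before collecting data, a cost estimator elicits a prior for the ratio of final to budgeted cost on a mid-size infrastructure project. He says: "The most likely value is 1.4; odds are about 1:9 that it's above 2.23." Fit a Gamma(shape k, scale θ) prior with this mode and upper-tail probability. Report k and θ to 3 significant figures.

k ≈ 9.66, θ ≈ 0.162

Gamma(k,θ) with k>1 has mode (k−1)θ, so θ = 1.4/(k−1).
Need P(X < 2.23) = 0.9 with θ tied to k this way. Start at k = 2, θ = 1.4: P(X<2.23) ≈ 0.473.
Too low — raise k to concentrate. Iterating converges to k ≈ 9.66.
Then θ = 1.4/(9.66−1) ≈ 0.162.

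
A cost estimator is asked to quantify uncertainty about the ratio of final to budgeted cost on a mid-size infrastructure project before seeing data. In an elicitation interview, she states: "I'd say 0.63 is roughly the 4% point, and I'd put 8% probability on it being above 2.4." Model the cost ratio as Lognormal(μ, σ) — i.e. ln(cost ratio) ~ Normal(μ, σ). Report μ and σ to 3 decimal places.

If T ~ Lognormal(μ,σ) then ln T ~ Normal(μ,σ), so the p-quantile of ln T is μ + z_p·σ.
ln(0.63) = -0.462 and ln(2.4) = 0.8755; z_{0.04} = -1.751, z_{0.92} = 1.405.
σ = (0.8755 − -0.462)/(1.405 − (-1.751)) = 0.424.
μ = -0.462 − (-1.751)·0.424 = 0.280.

μ ≈ 0.280, σ ≈ 0.424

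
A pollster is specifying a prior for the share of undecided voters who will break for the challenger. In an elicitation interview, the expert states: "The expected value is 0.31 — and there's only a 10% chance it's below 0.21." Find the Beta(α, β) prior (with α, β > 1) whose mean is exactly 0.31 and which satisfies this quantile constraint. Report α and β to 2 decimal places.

α ≈ 10.18, β ≈ 22.66

With mean 0.31 fixed, write α = 0.31s, β = 0.69s where s = α+β.
Need P(θ < 0.21) = 0.1 under Beta(0.31s, 0.69s). Normal approximation: (q−m)/√(m(1−m)/s) ≈ z_{0.1} = -1.28, so s ≈ 0.31·0.69·(-1.28)²/(0.21−0.31)² = 35.1.
At s = 35.1: P(θ<0.21) ≈ 0.092. Adjusting to match 0.1 gives s ≈ 32.84.
So α = 0.31·32.84 ≈ 10.18, β = 0.69·32.84 ≈ 22.66.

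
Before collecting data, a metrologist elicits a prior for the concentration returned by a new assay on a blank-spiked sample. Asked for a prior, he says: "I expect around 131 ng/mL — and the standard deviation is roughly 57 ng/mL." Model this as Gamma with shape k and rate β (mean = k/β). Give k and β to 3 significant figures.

For Gamma(k, rate β): mean = k/β, variance = k/β², so CV = 1/√k.
CV = SD/mean = 57/131 = 0.4351, hence k = 1/CV² = 5.28.
Then β = k/mean = 5.28/131 = 0.0403.

k ≈ 5.28, β ≈ 0.0403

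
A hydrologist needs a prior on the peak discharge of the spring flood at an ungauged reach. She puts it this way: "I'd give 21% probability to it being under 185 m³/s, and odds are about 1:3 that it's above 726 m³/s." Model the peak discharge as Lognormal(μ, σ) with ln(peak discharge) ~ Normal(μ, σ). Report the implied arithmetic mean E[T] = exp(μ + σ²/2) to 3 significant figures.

E[T] ≈ 596 m³/s

If T ~ Lognormal(μ,σ) then ln T ~ Normal(μ,σ), so the p-quantile of ln T is μ + z_p·σ.
ln(185) = 5.22 and ln(726) = 6.588; z_{0.21} = -0.8064, z_{0.75} = 0.6745.
σ = (6.588 − 5.22)/(0.6745 − (-0.8064)) = 0.923.
μ = 5.22 − (-0.8064)·0.923 = 5.965.
E[T] = exp(μ + σ²/2) = exp(5.965 + 0.4262) = 596 m³/s.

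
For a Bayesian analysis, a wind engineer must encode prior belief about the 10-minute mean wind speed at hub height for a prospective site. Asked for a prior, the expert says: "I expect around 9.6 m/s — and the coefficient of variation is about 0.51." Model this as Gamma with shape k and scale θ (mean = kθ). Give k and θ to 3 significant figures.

k ≈ 3.84, θ ≈ 2.5

For Gamma(k, scale θ): mean = kθ, variance = kθ², so CV = 1/√k.
CV = 0.51, hence k = 1/CV² = 3.84.
Then θ = mean/k = 9.6/3.84 = 2.5.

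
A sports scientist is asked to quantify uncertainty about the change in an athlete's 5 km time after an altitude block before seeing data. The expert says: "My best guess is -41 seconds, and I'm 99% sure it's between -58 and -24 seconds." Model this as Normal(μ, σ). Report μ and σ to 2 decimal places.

A symmetric 99% interval runs μ ± z·σ with z = 2.576.
Half-width = 17, so σ = 17/2.576 = 6.60.
μ is the stated best guess, -41.00.

μ = -41.00, σ = 6.60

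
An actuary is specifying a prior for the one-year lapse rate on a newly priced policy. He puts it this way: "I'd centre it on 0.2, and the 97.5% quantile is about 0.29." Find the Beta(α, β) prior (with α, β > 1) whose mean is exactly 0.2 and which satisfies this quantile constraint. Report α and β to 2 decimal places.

α ≈ 17.29, β ≈ 69.17

With mean 0.2 fixed, write α = 0.2s, β = 0.8s where s = α+β.
Need P(θ < 0.29) = 0.975 under Beta(0.2s, 0.8s). Normal approximation: (q−m)/√(m(1−m)/s) ≈ z_{0.975} = 1.96, so s ≈ 0.2·0.8·(1.96)²/(0.29−0.2)² = 75.9.
At s = 75.9: P(θ<0.29) ≈ 0.967. Adjusting to match 0.975 gives s ≈ 86.46.
So α = 0.2·86.46 ≈ 17.29, β = 0.8·86.46 ≈ 69.17.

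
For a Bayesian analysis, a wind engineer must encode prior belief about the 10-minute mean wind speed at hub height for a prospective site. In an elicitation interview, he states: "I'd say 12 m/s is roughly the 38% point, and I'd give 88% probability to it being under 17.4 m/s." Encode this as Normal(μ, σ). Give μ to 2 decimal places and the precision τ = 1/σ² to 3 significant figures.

μ = 13.11, τ = 0.0752

For Normal(μ,σ), the p-quantile is μ + z_p·σ. Here z_{0.38} = -0.3055, z_{0.88} = 1.175.
So 12 = μ − 0.3055σ and 17.4 = μ + 1.175σ.
Subtracting: σ = (17.4 − 12)/(1.175 − (-0.3055)) = 3.65.
Then μ = 12 − (-0.3055)·3.65 = 13.11.
Precision τ = 1/σ² = 1/3.647² = 0.0752.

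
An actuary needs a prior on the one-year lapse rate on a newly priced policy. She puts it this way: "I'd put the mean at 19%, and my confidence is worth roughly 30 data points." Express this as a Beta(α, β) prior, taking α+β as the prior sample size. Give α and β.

α = 5.7, β = 24.3

Under the effective-sample-size interpretation, Beta(α, β) has prior mean α/(α+β) and prior sample size α+β.
So α+β = 30 and α/(α+β) = 0.19, giving α = 0.19·30 = 5.7 and β = 30 − 5.7 = 24.3.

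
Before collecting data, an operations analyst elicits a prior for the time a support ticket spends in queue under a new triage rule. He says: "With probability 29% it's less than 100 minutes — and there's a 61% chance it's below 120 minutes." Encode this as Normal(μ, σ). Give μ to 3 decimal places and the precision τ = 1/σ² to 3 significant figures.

μ = 113.291, τ = 0.00173

For Normal(μ,σ), the p-quantile is μ + z_p·σ. Here z_{0.29} = -0.5534, z_{0.61} = 0.2793.
So 100 = μ − 0.5534σ and 120 = μ + 0.2793σ.
Subtracting: σ = (120 − 100)/(0.2793 − (-0.5534)) = 24.018.
Then μ = 100 − (-0.5534)·24.018 = 113.291.
Precision τ = 1/σ² = 1/24.02² = 0.00173.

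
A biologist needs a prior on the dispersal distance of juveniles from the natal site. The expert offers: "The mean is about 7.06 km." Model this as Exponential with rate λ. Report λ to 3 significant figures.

Exponential mean = 1/λ, so λ = 1/7.06 = 0.142.

λ ≈ 0.142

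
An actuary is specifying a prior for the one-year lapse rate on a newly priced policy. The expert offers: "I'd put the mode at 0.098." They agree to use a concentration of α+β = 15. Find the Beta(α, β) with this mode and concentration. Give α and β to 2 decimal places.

For α,β > 1 the Beta mode is (α−1)/(α+β−2). With α+β = 15, the mode is (α−1)/13.
Set (α−1)/13 = 0.098 → α = 1 + 0.098·13 = 2.27.
β = 15 − α = 12.73.

α = 2.27, β = 12.73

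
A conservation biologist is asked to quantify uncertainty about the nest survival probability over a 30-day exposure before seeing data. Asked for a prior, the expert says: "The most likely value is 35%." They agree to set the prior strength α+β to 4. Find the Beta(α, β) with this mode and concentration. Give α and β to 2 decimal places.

For α,β > 1 the Beta mode is (α−1)/(α+β−2). With α+β = 4, the mode is (α−1)/2.
Set (α−1)/2 = 0.35 → α = 1 + 0.35·2 = 1.70.
β = 4 − α = 2.30.

α = 1.70, β = 2.30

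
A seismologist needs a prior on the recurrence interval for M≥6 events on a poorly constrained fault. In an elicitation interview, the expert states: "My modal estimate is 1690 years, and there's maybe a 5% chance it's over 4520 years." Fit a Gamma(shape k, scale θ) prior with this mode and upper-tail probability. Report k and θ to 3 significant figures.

k ≈ 3.78, θ ≈ 607

Gamma(k,θ) with k>1 has mode (k−1)θ, so θ = 1690/(k−1).
Need P(X < 4520) = 0.95 with θ tied to k this way. Start at k = 2, θ = 1690: P(X<4520) ≈ 0.747.
Too low — raise k to concentrate. Iterating converges to k ≈ 3.78.
Then θ = 1690/(3.78−1) ≈ 607.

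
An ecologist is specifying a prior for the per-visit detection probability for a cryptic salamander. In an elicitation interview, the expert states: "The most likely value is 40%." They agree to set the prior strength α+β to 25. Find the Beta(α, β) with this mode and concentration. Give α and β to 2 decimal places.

For α,β > 1 the Beta mode is (α−1)/(α+β−2). With α+β = 25, the mode is (α−1)/23.
Set (α−1)/23 = 0.4 → α = 1 + 0.4·23 = 10.20.
β = 25 − α = 14.80.

α = 10.20, β = 14.80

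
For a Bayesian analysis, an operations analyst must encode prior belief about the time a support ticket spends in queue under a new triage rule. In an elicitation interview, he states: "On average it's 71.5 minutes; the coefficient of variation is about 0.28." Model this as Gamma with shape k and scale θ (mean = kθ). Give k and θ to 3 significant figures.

For Gamma(k, scale θ): mean = kθ, variance = kθ², so CV = 1/√k.
CV = 0.28, hence k = 1/CV² = 12.8.
Then θ = mean/k = 71.5/12.8 = 5.61.

k ≈ 12.8, θ ≈ 5.61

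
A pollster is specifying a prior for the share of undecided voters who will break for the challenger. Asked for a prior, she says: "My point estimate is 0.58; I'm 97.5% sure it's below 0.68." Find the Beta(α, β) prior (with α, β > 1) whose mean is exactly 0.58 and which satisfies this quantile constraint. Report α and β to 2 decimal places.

With mean 0.58 fixed, write α = 0.58s, β = 0.42s where s = α+β.
Need P(θ < 0.68) = 0.975 under Beta(0.58s, 0.42s). Normal approximation: (q−m)/√(m(1−m)/s) ≈ z_{0.975} = 1.96, so s ≈ 0.58·0.42·(1.96)²/(0.68−0.58)² = 93.6.
At s = 93.6: P(θ<0.68) ≈ 0.978. Adjusting to match 0.975 gives s ≈ 89.01.
So α = 0.58·89.01 ≈ 51.63, β = 0.42·89.01 ≈ 37.39.

α ≈ 51.63, β ≈ 37.39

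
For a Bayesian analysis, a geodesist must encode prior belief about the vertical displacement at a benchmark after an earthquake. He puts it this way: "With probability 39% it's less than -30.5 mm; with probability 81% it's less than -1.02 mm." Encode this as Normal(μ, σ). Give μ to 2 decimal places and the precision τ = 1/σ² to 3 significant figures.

μ = -23.38, τ = 0.00154

The p-quantile of Normal(μ,σ) is μ + z_p·σ, with z_{0.39} = -0.2793 and z_{0.81} = 0.8779.
Eliminate σ: μ = (z₂·x₁ − z₁·x₂)/(z₂ − z₁) = (0.8779·-30.5 − (-0.2793)·-1.02)/1.157 = -23.38.
Then σ = (x₂ − x₁)/(z₂ − z₁) = (-1.02 − -30.5)/1.157 = 25.47.
Precision τ = 1/σ² = 1/25.47² = 0.00154.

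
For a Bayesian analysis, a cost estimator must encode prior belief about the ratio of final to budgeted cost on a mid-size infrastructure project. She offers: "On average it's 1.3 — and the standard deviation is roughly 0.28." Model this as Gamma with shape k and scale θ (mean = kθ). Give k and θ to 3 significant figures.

k ≈ 21.6, θ ≈ 0.0603

For Gamma(k, scale θ): mean = kθ, variance = kθ², so CV = 1/√k.
CV = SD/mean = 0.28/1.3 = 0.2154, hence k = 1/CV² = 21.6.
Then θ = mean/k = 1.3/21.6 = 0.0603.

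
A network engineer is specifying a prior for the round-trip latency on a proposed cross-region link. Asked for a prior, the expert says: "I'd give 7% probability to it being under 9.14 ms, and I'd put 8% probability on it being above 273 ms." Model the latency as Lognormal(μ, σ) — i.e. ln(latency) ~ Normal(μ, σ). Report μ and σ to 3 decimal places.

μ ≈ 3.953, σ ≈ 1.179

If T ~ Lognormal(μ,σ) then ln T ~ Normal(μ,σ), so the p-quantile of ln T is μ + z_p·σ.
ln(9.14) = 2.213 and ln(273) = 5.609; z_{0.07} = -1.476, z_{0.92} = 1.405.
σ = (5.609 − 2.213)/(1.405 − (-1.476)) = 1.179.
μ = 2.213 − (-1.476)·1.179 = 3.953.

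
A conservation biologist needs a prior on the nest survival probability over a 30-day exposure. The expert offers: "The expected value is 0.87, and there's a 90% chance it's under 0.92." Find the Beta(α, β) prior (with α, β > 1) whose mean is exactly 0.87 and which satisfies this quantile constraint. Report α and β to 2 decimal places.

α ≈ 57.15, β ≈ 8.54

With mean 0.87 fixed, write α = 0.87s, β = 0.13s where s = α+β.
Need P(θ < 0.92) = 0.9 under Beta(0.87s, 0.13s). Normal approximation: (q−m)/√(m(1−m)/s) ≈ z_{0.9} = 1.28, so s ≈ 0.87·0.13·(1.28)²/(0.92−0.87)² = 74.3.
At s = 74.3: P(θ<0.92) ≈ 0.915. Adjusting to match 0.9 gives s ≈ 65.69.
So α = 0.87·65.69 ≈ 57.15, β = 0.13·65.69 ≈ 8.54.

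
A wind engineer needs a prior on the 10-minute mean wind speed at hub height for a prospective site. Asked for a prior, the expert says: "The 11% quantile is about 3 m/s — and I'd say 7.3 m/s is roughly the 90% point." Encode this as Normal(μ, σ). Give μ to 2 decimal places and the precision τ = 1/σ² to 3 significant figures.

The p-quantile of Normal(μ,σ) is μ + z_p·σ, with z_{0.11} = -1.227 and z_{0.9} = 1.282.
Eliminate σ: μ = (z₂·x₁ − z₁·x₂)/(z₂ − z₁) = (1.282·3 − (-1.227)·7.3)/2.508 = 5.10.
Then σ = (x₂ − x₁)/(z₂ − z₁) = (7.3 − 3)/2.508 = 1.71.
Precision τ = 1/σ² = 1/1.714² = 0.34.

μ = 5.10, τ = 0.34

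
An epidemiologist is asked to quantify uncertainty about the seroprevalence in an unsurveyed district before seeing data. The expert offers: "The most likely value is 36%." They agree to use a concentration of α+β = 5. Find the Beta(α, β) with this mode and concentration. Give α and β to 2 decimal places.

α = 2.08, β = 2.92

For α,β > 1 the Beta mode is (α−1)/(α+β−2). With α+β = 5, the mode is (α−1)/3.
Set (α−1)/3 = 0.36 → α = 1 + 0.36·3 = 2.08.
β = 5 − α = 2.92.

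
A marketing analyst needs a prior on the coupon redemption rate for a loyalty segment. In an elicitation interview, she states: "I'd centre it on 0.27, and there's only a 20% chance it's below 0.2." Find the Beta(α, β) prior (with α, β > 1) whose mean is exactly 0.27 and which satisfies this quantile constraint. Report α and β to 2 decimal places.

α ≈ 7.95, β ≈ 21.50

With mean 0.27 fixed, write α = 0.27s, β = 0.73s where s = α+β.
Need P(θ < 0.2) = 0.2 under Beta(0.27s, 0.73s). Normal approximation: (q−m)/√(m(1−m)/s) ≈ z_{0.2} = -0.842, so s ≈ 0.27·0.73·(-0.842)²/(0.2−0.27)² = 28.5.
At s = 28.5: P(θ<0.2) ≈ 0.205. Adjusting to match 0.2 gives s ≈ 29.45.
So α = 0.27·29.45 ≈ 7.95, β = 0.73·29.45 ≈ 21.50.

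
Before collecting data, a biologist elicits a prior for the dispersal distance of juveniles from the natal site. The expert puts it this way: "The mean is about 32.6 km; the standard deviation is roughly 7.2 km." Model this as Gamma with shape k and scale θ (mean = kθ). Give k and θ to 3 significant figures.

For Gamma(k, scale θ): mean = kθ, variance = kθ², so CV = 1/√k.
CV = SD/mean = 7.2/32.6 = 0.2209, hence k = 1/CV² = 20.5.
Then θ = mean/k = 32.6/20.5 = 1.59.

k ≈ 20.5, θ ≈ 1.59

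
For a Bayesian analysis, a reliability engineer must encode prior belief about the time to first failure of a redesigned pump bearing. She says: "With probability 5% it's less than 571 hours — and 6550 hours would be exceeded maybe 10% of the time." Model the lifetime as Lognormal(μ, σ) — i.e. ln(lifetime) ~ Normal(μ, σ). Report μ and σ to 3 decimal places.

μ ≈ 7.719, σ ≈ 0.834

If T ~ Lognormal(μ,σ) then ln T ~ Normal(μ,σ), so the p-quantile of ln T is μ + z_p·σ.
ln(571) = 6.347 and ln(6550) = 8.787; z_{0.05} = -1.645, z_{0.9} = 1.282.
σ = (8.787 − 6.347)/(1.282 − (-1.645)) = 0.834.
μ = 6.347 − (-1.645)·0.834 = 7.719.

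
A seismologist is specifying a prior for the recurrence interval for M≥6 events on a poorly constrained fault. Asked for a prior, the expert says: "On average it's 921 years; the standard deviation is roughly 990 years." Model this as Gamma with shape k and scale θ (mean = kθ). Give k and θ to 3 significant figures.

k ≈ 0.865, θ ≈ 1060

For Gamma(k, scale θ): mean = kθ, variance = kθ², so CV = 1/√k.
CV = SD/mean = 990/921 = 1.075, hence k = 1/CV² = 0.865.
Then θ = mean/k = 921/0.865 = 1060.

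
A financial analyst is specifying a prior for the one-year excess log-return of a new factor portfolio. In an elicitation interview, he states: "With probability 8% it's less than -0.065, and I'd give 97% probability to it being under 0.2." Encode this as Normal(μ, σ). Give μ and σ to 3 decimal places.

μ = 0.048, σ = 0.081

The p-quantile of Normal(μ,σ) is μ + z_p·σ, with z_{0.08} = -1.405 and z_{0.97} = 1.881.
Eliminate σ: μ = (z₂·x₁ − z₁·x₂)/(z₂ − z₁) = (1.881·-0.065 − (-1.405)·0.2)/3.286 = 0.048.
Then σ = (x₂ − x₁)/(z₂ − z₁) = (0.2 − -0.065)/3.286 = 0.081.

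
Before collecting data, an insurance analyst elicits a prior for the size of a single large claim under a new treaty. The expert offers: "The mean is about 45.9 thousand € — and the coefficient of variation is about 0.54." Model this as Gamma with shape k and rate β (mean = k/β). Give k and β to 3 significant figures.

For Gamma(k, rate β): mean = k/β, variance = k/β², so CV = 1/√k.
CV = 0.54, hence k = 1/CV² = 3.43.
Then β = k/mean = 3.43/45.9 = 0.0747.

k ≈ 3.43, β ≈ 0.0747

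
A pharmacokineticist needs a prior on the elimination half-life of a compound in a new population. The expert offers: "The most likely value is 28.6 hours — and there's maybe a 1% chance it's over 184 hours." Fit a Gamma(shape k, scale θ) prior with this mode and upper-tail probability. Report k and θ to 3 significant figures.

Gamma(k,θ) with k>1 has mode (k−1)θ, so θ = 28.6/(k−1).
Need P(X < 184) = 0.99 with θ tied to k this way. Start at k = 2, θ = 28.6: P(X<184) ≈ 0.988.
Too low — raise k to concentrate. Iterating converges to k ≈ 2.04.
Then θ = 28.6/(2.04−1) ≈ 27.4.

k ≈ 2.04, θ ≈ 27.4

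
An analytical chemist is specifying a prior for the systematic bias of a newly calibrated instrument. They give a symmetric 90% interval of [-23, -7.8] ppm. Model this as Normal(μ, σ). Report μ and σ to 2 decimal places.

A symmetric 90% interval runs μ ± z·σ with z = 1.645.
Half-width = 7.6, so σ = 7.6/1.645 = 4.62.
μ is the interval midpoint, -15.40.

μ = -15.40, σ = 4.62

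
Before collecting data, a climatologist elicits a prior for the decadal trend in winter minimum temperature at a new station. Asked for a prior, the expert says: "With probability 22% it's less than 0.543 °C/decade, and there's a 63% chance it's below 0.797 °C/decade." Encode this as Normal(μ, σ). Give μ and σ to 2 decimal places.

For Normal(μ,σ), the p-quantile is μ + z_p·σ. Here z_{0.22} = -0.7722, z_{0.63} = 0.3319.
So 0.543 = μ − 0.7722σ and 0.797 = μ + 0.3319σ.
Subtracting: σ = (0.797 − 0.543)/(0.3319 − (-0.7722)) = 0.23.
Then μ = 0.543 − (-0.7722)·0.23 = 0.72.

μ = 0.72, σ = 0.23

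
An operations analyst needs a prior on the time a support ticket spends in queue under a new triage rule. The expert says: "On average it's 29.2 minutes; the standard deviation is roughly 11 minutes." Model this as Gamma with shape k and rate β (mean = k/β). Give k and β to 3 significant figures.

k ≈ 7.05, β ≈ 0.241

For Gamma(k, rate β): mean = k/β, variance = k/β², so CV = 1/√k.
CV = SD/mean = 11/29.2 = 0.3767, hence k = 1/CV² = 7.05.
Then β = k/mean = 7.05/29.2 = 0.241.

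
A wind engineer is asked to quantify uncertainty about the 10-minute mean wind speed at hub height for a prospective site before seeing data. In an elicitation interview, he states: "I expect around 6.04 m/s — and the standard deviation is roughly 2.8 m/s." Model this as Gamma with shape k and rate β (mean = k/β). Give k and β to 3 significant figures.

For Gamma(k, rate β): mean = k/β, variance = k/β², so CV = 1/√k.
CV = SD/mean = 2.8/6.04 = 0.4636, hence k = 1/CV² = 4.65.
Then β = k/mean = 4.65/6.04 = 0.77.

k ≈ 4.65, β ≈ 0.77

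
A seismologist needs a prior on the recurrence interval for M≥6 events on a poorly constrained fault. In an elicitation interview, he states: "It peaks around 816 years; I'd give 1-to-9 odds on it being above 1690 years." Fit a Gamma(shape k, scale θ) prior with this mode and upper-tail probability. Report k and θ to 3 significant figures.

k ≈ 4.62, θ ≈ 225

Gamma(k,θ) with k>1 has mode (k−1)θ, so θ = 816/(k−1).
Need P(X < 1690) = 0.9 with θ tied to k this way. Start at k = 2, θ = 816: P(X<1690) ≈ 0.613.
Too low — raise k to concentrate. Iterating converges to k ≈ 4.62.
Then θ = 816/(4.62−1) ≈ 225.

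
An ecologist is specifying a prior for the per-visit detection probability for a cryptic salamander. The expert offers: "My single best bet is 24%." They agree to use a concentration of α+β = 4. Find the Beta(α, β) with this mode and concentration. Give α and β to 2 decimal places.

α = 1.48, β = 2.52

For α,β > 1 the Beta mode is (α−1)/(α+β−2). With α+β = 4, the mode is (α−1)/2.
Set (α−1)/2 = 0.24 → α = 1 + 0.24·2 = 1.48.
β = 4 − α = 2.52.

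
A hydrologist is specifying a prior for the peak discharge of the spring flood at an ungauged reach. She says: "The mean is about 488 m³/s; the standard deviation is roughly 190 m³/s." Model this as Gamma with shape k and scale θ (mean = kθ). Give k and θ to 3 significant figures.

For Gamma(k, scale θ): mean = kθ, variance = kθ², so CV = 1/√k.
CV = SD/mean = 190/488 = 0.3893, hence k = 1/CV² = 6.6.
Then θ = mean/k = 488/6.6 = 74.

k ≈ 6.6, θ ≈ 74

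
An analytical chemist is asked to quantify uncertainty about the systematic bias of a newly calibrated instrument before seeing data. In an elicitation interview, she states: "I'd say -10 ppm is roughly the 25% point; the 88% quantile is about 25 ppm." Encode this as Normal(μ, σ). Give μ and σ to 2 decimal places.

μ = 2.76, σ = 18.92

For Normal(μ,σ), the p-quantile is μ + z_p·σ. Here z_{0.25} = -0.6745, z_{0.88} = 1.175.
So -10 = μ − 0.6745σ and 25 = μ + 1.175σ.
Subtracting: σ = (25 − -10)/(1.175 − (-0.6745)) = 18.92.
Then μ = -10 − (-0.6745)·18.92 = 2.76.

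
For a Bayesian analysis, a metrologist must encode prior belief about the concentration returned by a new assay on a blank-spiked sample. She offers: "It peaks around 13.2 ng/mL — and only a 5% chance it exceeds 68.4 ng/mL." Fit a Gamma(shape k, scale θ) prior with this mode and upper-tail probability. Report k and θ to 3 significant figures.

Gamma(k,θ) with k>1 has mode (k−1)θ, so θ = 13.2/(k−1).
Need P(X < 68.4) = 0.95 with θ tied to k this way. Start at k = 2, θ = 13.2: P(X<68.4) ≈ 0.965.
Too high — lower k to spread out. Iterating converges to k ≈ 1.88.
Then θ = 13.2/(1.88−1) ≈ 15.1.

k ≈ 1.88, θ ≈ 15.1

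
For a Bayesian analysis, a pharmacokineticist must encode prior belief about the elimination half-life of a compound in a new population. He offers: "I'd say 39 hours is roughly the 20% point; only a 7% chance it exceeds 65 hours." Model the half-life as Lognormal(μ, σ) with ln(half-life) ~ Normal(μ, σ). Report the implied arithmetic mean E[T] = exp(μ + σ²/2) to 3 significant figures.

E[T] ≈ 48.1 hours

If T ~ Lognormal(μ,σ) then ln T ~ Normal(μ,σ), so the p-quantile of ln T is μ + z_p·σ.
ln(39) = 3.664 and ln(65) = 4.174; z_{0.2} = -0.8416, z_{0.93} = 1.476.
σ = (4.174 − 3.664)/(1.476 − (-0.8416)) = 0.220.
μ = 3.664 − (-0.8416)·0.220 = 3.849.
E[T] = exp(μ + σ²/2) = exp(3.849 + 0.0243) = 48.1 hours.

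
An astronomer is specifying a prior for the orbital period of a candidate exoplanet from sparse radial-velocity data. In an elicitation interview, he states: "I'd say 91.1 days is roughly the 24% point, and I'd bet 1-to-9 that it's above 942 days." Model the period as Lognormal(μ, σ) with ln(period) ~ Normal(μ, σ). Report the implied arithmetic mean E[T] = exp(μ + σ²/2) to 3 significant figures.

If T ~ Lognormal(μ,σ) then ln T ~ Normal(μ,σ), so the p-quantile of ln T is μ + z_p·σ.
ln(91.1) = 4.512 and ln(942) = 6.848; z_{0.24} = -0.7063, z_{0.9} = 1.282.
σ = (6.848 − 4.512)/(1.282 − (-0.7063)) = 1.175.
μ = 4.512 − (-0.7063)·1.175 = 5.342.
E[T] = exp(μ + σ²/2) = exp(5.342 + 0.6905) = 417 days.

E[T] ≈ 417 days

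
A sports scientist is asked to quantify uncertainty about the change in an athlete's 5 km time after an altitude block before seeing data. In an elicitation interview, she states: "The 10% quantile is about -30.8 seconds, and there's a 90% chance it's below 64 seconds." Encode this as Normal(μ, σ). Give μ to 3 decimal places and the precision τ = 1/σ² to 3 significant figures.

μ = 16.600, τ = 0.000731

The p-quantile of Normal(μ,σ) is μ + z_p·σ, with z_{0.1} = -1.282 and z_{0.9} = 1.282.
Eliminate σ: μ = (z₂·x₁ − z₁·x₂)/(z₂ − z₁) = (1.282·-30.8 − (-1.282)·64)/2.563 = 16.600.
Then σ = (x₂ − x₁)/(z₂ − z₁) = (64 − -30.8)/2.563 = 36.986.
Precision τ = 1/σ² = 1/36.99² = 0.000731.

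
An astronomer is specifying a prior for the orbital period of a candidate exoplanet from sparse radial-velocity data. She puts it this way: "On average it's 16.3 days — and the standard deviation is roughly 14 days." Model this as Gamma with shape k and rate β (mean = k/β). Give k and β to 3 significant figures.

For Gamma(k, rate β): mean = k/β, variance = k/β², so CV = 1/√k.
CV = SD/mean = 14/16.3 = 0.8589, hence k = 1/CV² = 1.36.
Then β = k/mean = 1.36/16.3 = 0.0832.

k ≈ 1.36, β ≈ 0.0832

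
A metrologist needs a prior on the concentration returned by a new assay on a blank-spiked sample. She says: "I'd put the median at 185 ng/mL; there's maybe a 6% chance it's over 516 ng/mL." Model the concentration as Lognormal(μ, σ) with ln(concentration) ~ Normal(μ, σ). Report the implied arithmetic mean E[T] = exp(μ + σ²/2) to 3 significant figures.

E[T] ≈ 230 ng/mL

If T ~ Lognormal(μ,σ) then ln T ~ Normal(μ,σ), so the p-quantile of ln T is μ + z_p·σ.
ln(185) = 5.22 and ln(516) = 6.246; z_{0.5} = 0, z_{0.94} = 1.555.
σ = (6.246 − 5.22)/(1.555 − (0)) = 0.660.
μ = 5.22 − (0)·0.660 = 5.220.
E[T] = exp(μ + σ²/2) = exp(5.220 + 0.2176) = 230 ng/mL.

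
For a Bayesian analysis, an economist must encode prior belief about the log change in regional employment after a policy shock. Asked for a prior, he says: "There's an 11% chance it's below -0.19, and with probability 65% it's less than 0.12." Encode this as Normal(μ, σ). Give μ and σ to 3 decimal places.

The p-quantile of Normal(μ,σ) is μ + z_p·σ, with z_{0.11} = -1.227 and z_{0.65} = 0.3853.
Eliminate σ: μ = (z₂·x₁ − z₁·x₂)/(z₂ − z₁) = (0.3853·-0.19 − (-1.227)·0.12)/1.612 = 0.046.
Then σ = (x₂ − x₁)/(z₂ − z₁) = (0.12 − -0.19)/1.612 = 0.192.

μ = 0.046, σ = 0.192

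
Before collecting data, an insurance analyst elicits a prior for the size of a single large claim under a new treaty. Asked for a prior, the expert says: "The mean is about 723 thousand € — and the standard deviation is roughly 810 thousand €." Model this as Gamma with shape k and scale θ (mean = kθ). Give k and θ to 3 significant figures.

For Gamma(k, scale θ): mean = kθ, variance = kθ², so CV = 1/√k.
CV = SD/mean = 810/723 = 1.12, hence k = 1/CV² = 0.797.
Then θ = mean/k = 723/0.797 = 907.

k ≈ 0.797, θ ≈ 907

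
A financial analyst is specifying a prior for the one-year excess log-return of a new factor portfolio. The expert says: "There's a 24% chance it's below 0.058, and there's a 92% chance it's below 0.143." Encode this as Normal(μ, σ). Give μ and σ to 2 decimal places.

μ = 0.09, σ = 0.04

The p-quantile of Normal(μ,σ) is μ + z_p·σ, with z_{0.24} = -0.7063 and z_{0.92} = 1.405.
Eliminate σ: μ = (z₂·x₁ − z₁·x₂)/(z₂ − z₁) = (1.405·0.058 − (-0.7063)·0.143)/2.111 = 0.09.
Then σ = (x₂ − x₁)/(z₂ − z₁) = (0.143 − 0.058)/2.111 = 0.04.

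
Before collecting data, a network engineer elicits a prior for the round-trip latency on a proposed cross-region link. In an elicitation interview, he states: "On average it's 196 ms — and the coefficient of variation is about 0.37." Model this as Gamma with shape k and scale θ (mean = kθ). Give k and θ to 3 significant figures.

For Gamma(k, scale θ): mean = kθ, variance = kθ², so CV = 1/√k.
CV = 0.37, hence k = 1/CV² = 7.3.
Then θ = mean/k = 196/7.3 = 26.8.

k ≈ 7.3, θ ≈ 26.8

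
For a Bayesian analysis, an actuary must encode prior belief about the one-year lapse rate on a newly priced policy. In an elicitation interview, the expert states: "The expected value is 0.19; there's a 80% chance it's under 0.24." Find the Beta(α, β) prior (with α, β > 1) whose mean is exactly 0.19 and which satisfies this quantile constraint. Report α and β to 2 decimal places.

With mean 0.19 fixed, write α = 0.19s, β = 0.81s where s = α+β.
Need P(θ < 0.24) = 0.8 under Beta(0.19s, 0.81s). Normal approximation: (q−m)/√(m(1−m)/s) ≈ z_{0.8} = 0.842, so s ≈ 0.19·0.81·(0.842)²/(0.24−0.19)² = 43.6.
At s = 43.6: P(θ<0.24) ≈ 0.807. Adjusting to match 0.8 gives s ≈ 40.45.
So α = 0.19·40.45 ≈ 7.69, β = 0.81·40.45 ≈ 32.76.

α ≈ 7.69, β ≈ 32.76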